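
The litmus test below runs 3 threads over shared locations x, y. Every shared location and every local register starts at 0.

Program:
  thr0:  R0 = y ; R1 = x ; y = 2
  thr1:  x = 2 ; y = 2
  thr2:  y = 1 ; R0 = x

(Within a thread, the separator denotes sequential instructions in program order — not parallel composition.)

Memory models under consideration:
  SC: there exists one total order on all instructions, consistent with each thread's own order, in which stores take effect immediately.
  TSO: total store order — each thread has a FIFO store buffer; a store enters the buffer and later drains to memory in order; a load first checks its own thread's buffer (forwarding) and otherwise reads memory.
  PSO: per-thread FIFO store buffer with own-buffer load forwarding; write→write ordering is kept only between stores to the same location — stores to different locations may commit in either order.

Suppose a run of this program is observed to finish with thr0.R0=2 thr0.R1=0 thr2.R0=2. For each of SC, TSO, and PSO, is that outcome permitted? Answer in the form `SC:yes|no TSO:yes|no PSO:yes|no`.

SC:no TSO:no PSO:yes

outcome vector order: (thr0.R0,thr0.R1,thr2.R0)
SC (10): 000, 002, 020, 022, 100, 102, 120, 122, 220, 222
TSO (10): 000, 002, 020, 022, 100, 102, 120, 122, 220, 222
PSO (12): 000, 002, 020, 022, 100, 102, 120, 122, 200, 202, 220, 222
target 202 ∈ {PSO}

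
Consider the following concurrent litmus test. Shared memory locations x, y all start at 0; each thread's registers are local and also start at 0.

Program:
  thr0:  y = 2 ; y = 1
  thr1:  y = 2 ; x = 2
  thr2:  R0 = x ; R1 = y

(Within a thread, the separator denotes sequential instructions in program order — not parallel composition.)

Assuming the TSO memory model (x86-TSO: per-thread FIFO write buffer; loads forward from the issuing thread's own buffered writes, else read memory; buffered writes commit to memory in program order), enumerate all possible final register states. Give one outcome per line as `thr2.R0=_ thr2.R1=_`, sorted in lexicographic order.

thr2.R0=0 thr2.R1=0
thr2.R0=0 thr2.R1=1
thr2.R0=0 thr2.R1=2
thr2.R0=2 thr2.R1=1
thr2.R0=2 thr2.R1=2

outcome vector order: (thr2.R0,thr2.R1)
|TSO outcomes| = 5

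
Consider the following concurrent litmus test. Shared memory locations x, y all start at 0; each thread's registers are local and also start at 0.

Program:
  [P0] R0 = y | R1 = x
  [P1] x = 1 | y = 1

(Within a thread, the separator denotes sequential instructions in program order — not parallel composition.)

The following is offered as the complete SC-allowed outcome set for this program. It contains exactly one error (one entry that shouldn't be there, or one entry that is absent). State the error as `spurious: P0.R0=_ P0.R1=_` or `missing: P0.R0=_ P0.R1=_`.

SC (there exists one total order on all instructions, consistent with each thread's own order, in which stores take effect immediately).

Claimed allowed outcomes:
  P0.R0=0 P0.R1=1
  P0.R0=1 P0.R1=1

outcome vector order: (P0.R0,P0.R1)
under SC → 0/0 0/1 1/1
SC∖claimed = {0/0}

missing: P0.R0=0 P0.R1=0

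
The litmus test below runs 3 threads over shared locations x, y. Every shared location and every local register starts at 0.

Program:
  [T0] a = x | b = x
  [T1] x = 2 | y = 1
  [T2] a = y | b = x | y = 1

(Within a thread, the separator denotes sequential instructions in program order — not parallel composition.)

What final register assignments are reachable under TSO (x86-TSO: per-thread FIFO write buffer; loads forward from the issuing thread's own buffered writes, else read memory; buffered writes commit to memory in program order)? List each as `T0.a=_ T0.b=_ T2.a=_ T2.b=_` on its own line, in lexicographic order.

outcome vector order: (T0.a,T0.b,T2.a,T2.b)
|TSO outcomes| = 9

T0.a=0 T0.b=0 T2.a=0 T2.b=0
T0.a=0 T0.b=0 T2.a=0 T2.b=2
T0.a=0 T0.b=0 T2.a=1 T2.b=2
T0.a=0 T0.b=2 T2.a=0 T2.b=0
T0.a=0 T0.b=2 T2.a=0 T2.b=2
T0.a=0 T0.b=2 T2.a=1 T2.b=2
T0.a=2 T0.b=2 T2.a=0 T2.b=0
T0.a=2 T0.b=2 T2.a=0 T2.b=2
T0.a=2 T0.b=2 T2.a=1 T2.b=2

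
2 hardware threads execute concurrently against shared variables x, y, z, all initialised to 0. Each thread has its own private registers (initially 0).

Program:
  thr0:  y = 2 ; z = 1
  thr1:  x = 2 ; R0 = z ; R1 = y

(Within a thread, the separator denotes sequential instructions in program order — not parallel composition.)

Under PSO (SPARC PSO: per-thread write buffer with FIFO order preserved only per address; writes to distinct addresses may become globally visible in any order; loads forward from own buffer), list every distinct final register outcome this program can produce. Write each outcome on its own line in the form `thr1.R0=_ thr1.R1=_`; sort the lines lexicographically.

outcome vector order: (thr1.R0,thr1.R1)
|PSO outcomes| = 4

thr1.R0=0 thr1.R1=0
thr1.R0=0 thr1.R1=2
thr1.R0=1 thr1.R1=0
thr1.R0=1 thr1.R1=2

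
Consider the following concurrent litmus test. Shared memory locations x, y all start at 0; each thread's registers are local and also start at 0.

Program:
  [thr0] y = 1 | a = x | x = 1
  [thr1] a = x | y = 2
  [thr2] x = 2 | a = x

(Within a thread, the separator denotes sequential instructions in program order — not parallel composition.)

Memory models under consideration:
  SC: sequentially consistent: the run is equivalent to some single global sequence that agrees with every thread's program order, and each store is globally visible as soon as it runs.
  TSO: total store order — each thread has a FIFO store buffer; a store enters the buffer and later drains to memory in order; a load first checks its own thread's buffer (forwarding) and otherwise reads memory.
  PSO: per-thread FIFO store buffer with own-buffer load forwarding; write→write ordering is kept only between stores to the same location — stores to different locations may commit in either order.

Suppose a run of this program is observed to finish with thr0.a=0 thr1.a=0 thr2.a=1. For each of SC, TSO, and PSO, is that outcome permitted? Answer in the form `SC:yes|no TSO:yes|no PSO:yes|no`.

SC:yes TSO:yes PSO:yes

outcome vector order: (thr0.a,thr1.a,thr2.a)
SC: 12 outcomes — {001, 002, 011, 012, 021, 022, 201, 202, 211, 212, 221, 222}
TSO: 12 outcomes — {001, 002, 011, 012, 021, 022, 201, 202, 211, 212, 221, 222}
PSO: 12 outcomes — {001, 002, 011, 012, 021, 022, 201, 202, 211, 212, 221, 222}
target 001 ∈ {SC,TSO,PSO}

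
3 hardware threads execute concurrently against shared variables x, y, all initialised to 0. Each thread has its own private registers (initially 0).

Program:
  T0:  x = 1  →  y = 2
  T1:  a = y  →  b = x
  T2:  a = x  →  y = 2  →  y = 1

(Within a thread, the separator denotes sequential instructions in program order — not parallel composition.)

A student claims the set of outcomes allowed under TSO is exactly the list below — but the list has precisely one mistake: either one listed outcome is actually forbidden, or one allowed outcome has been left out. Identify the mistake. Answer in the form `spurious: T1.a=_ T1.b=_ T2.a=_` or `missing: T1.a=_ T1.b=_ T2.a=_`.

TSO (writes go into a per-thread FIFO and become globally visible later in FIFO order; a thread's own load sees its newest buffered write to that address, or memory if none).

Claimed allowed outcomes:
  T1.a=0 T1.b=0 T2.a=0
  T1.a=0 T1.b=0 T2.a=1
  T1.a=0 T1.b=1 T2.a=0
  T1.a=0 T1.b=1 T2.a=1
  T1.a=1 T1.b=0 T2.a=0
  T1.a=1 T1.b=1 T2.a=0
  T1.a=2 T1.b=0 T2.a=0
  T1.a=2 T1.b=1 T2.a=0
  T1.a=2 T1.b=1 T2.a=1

outcome vector order: (T1.a,T1.b,T2.a)
under TSO → 000, 001, 010, 011, 100, 110, 111, 200, 210, 211
TSO∖claimed = {111}

missing: T1.a=1 T1.b=1 T2.a=1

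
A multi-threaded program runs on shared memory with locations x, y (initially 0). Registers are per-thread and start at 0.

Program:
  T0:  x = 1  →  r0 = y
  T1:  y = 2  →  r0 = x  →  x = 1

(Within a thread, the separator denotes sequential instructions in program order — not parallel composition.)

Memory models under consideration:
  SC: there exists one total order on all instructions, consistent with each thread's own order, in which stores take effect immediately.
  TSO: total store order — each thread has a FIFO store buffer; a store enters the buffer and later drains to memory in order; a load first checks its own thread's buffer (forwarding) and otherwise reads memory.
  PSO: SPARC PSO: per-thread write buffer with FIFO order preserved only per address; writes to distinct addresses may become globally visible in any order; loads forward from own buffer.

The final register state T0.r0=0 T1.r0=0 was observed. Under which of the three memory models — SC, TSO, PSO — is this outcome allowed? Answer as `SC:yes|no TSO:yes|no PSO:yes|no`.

outcome vector order: (T0.r0,T1.r0)
SC: 3 outcomes — {0/1; 2/0; 2/1}
TSO: 4 outcomes — {0/0; 0/1; 2/0; 2/1}
PSO: 4 outcomes — {0/0; 0/1; 2/0; 2/1}
target 0/0 ∈ {TSO,PSO}

SC:no TSO:yes PSO:yes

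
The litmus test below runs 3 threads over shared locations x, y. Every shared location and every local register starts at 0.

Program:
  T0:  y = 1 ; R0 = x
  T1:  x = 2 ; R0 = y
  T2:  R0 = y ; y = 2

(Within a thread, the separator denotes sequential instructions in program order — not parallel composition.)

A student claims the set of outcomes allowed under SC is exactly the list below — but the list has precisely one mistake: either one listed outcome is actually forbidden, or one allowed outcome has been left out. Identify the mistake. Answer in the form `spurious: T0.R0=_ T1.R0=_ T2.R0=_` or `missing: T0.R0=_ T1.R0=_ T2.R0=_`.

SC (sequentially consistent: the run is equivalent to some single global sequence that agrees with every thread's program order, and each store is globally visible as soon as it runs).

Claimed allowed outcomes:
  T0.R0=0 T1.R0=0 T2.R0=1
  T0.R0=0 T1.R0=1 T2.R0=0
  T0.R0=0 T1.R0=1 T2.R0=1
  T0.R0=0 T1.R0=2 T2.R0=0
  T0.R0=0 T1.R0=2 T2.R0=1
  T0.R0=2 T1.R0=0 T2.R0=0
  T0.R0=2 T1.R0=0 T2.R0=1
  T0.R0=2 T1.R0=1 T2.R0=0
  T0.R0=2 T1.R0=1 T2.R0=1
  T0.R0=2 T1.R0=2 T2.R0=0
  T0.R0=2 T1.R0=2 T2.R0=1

spurious: T0.R0=0 T1.R0=0 T2.R0=1

outcome vector order: (T0.R0,T1.R0,T2.R0)
SC (10): 010 011 020 021 200 201 210 211 220 221
claimed∖SC = {001}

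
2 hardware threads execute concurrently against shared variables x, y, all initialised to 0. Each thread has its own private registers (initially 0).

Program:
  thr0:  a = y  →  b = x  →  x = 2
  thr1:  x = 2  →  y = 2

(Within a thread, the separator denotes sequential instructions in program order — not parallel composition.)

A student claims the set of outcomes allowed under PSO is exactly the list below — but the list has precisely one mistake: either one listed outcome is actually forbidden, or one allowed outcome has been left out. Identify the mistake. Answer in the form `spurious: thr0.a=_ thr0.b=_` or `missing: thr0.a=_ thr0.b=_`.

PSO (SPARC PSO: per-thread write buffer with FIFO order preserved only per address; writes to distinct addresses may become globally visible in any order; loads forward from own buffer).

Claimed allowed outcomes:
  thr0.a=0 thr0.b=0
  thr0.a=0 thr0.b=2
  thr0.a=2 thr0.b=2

missing: thr0.a=2 thr0.b=0

outcome vector order: (thr0.a,thr0.b)
under PSO → <0 0> <0 2> <2 0> <2 2>
PSO∖claimed = {<2 0>}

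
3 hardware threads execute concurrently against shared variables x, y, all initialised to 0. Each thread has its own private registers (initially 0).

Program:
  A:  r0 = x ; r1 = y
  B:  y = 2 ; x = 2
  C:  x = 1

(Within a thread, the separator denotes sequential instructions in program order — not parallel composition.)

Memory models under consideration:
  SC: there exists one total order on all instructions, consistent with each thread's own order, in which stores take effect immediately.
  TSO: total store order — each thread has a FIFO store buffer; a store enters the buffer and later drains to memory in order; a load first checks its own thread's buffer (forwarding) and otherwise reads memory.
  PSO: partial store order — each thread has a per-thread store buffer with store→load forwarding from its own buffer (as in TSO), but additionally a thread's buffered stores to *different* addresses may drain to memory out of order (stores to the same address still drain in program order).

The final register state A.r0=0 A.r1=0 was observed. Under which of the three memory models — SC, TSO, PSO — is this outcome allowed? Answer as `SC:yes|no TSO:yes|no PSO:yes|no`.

SC:yes TSO:yes PSO:yes

outcome vector order: (A.r0,A.r1)
[SC] allowed = {0/0; 0/2; 1/0; 1/2; 2/2}
[TSO] allowed = {0/0; 0/2; 1/0; 1/2; 2/2}
[PSO] allowed = {0/0; 0/2; 1/0; 1/2; 2/0; 2/2}
target 0/0 ∈ {SC,TSO,PSO}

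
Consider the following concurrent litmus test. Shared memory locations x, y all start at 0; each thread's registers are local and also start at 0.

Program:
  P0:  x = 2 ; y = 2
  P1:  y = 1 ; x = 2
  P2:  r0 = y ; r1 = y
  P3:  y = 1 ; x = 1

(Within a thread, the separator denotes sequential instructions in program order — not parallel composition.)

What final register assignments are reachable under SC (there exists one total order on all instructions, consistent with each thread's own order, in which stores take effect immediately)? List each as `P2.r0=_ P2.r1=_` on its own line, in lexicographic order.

P2.r0=0 P2.r1=0
P2.r0=0 P2.r1=1
P2.r0=0 P2.r1=2
P2.r0=1 P2.r1=1
P2.r0=1 P2.r1=2
P2.r0=2 P2.r1=1
P2.r0=2 P2.r1=2

outcome vector order: (P2.r0,P2.r1)
|SC outcomes| = 7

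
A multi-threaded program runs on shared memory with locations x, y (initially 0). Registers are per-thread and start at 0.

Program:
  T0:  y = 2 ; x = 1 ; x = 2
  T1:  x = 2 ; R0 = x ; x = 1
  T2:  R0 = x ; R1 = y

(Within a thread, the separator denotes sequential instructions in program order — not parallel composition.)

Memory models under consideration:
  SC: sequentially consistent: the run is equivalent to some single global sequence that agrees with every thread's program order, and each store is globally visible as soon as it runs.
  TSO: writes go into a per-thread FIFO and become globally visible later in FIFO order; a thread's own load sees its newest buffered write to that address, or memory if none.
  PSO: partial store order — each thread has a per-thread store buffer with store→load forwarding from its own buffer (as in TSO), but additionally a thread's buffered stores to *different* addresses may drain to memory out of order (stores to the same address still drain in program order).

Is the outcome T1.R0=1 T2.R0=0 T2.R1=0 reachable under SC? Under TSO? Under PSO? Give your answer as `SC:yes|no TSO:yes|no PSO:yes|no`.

SC:yes TSO:yes PSO:yes

outcome vector order: (T1.R0,T2.R0,T2.R1)
under SC → 100; 102; 112; 120; 122; 200; 202; 210; 212; 220; 222
under TSO → 100; 102; 112; 120; 122; 200; 202; 210; 212; 220; 222
under PSO → 100; 102; 110; 112; 120; 122; 200; 202; 210; 212; 220; 222
target 100 ∈ {SC,TSO,PSO}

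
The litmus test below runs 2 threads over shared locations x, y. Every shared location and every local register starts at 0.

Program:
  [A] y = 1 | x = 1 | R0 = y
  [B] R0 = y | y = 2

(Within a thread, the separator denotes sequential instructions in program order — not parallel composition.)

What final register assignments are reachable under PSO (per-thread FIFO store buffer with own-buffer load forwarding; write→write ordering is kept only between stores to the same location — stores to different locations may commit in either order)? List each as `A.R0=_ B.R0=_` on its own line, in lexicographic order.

outcome vector order: (A.R0,B.R0)
|PSO outcomes| = 4

A.R0=1 B.R0=0
A.R0=1 B.R0=1
A.R0=2 B.R0=0
A.R0=2 B.R0=1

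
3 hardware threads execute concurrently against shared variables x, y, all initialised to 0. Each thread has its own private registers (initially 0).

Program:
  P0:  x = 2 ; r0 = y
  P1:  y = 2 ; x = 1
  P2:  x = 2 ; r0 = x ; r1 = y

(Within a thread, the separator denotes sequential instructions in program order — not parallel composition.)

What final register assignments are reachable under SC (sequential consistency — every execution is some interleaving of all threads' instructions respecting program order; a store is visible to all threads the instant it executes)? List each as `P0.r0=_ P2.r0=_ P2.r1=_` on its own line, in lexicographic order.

P0.r0=0 P2.r0=1 P2.r1=2
P0.r0=0 P2.r0=2 P2.r1=0
P0.r0=0 P2.r0=2 P2.r1=2
P0.r0=2 P2.r0=1 P2.r1=2
P0.r0=2 P2.r0=2 P2.r1=0
P0.r0=2 P2.r0=2 P2.r1=2

outcome vector order: (P0.r0,P2.r0,P2.r1)
|SC outcomes| = 6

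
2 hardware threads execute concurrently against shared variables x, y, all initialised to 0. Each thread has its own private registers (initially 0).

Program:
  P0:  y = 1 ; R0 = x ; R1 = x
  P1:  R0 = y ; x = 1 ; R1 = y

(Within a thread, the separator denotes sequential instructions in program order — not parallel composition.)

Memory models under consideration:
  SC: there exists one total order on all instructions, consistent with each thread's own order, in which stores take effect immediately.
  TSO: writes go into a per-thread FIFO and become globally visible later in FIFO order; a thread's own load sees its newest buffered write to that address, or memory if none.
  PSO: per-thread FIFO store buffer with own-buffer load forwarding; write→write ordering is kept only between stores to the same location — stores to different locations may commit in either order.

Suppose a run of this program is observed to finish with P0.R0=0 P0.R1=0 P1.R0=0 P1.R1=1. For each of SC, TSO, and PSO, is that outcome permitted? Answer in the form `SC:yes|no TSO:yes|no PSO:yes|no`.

outcome vector order: (P0.R0,P0.R1,P1.R0,P1.R1)
SC: 7 outcomes — {(0,0,0,1); (0,0,1,1); (0,1,0,1); (0,1,1,1); (1,1,0,0); (1,1,0,1); (1,1,1,1)}
TSO: 9 outcomes — {(0,0,0,0); (0,0,0,1); (0,0,1,1); (0,1,0,0); (0,1,0,1); (0,1,1,1); (1,1,0,0); (1,1,0,1); (1,1,1,1)}
PSO: 9 outcomes — {(0,0,0,0); (0,0,0,1); (0,0,1,1); (0,1,0,0); (0,1,0,1); (0,1,1,1); (1,1,0,0); (1,1,0,1); (1,1,1,1)}
target (0,0,0,1) ∈ {SC,TSO,PSO}

SC:yes TSO:yes PSO:yes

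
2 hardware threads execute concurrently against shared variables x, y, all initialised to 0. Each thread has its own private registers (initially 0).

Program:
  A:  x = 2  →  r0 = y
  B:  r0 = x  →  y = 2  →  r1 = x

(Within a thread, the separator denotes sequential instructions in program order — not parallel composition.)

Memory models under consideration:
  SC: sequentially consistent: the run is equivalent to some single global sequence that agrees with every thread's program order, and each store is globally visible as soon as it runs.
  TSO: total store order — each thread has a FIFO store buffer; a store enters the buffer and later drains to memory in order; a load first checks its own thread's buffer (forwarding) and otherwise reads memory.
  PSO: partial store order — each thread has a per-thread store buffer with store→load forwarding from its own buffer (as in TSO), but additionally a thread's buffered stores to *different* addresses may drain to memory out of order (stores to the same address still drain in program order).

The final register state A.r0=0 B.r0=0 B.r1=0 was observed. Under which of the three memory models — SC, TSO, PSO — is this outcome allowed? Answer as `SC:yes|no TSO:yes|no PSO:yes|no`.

outcome vector order: (A.r0,B.r0,B.r1)
[SC] allowed = {002; 022; 200; 202; 222}
[TSO] allowed = {000; 002; 022; 200; 202; 222}
[PSO] allowed = {000; 002; 022; 200; 202; 222}
target 000 ∈ {TSO,PSO}

SC:no TSO:yes PSO:yes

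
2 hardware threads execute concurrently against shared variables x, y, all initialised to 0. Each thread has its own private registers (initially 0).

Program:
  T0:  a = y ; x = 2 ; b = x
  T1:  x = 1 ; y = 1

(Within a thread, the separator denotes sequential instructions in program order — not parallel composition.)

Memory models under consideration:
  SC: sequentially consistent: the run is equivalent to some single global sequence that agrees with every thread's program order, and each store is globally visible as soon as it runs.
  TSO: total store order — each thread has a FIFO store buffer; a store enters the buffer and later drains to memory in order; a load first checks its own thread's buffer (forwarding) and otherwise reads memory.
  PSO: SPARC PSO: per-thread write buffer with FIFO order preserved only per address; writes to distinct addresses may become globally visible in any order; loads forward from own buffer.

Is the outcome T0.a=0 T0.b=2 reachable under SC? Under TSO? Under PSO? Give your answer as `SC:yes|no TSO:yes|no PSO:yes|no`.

SC:yes TSO:yes PSO:yes

outcome vector order: (T0.a,T0.b)
SC: 3 outcomes — {01 02 12}
TSO: 3 outcomes — {01 02 12}
PSO: 4 outcomes — {01 02 11 12}
target 02 ∈ {SC,TSO,PSO}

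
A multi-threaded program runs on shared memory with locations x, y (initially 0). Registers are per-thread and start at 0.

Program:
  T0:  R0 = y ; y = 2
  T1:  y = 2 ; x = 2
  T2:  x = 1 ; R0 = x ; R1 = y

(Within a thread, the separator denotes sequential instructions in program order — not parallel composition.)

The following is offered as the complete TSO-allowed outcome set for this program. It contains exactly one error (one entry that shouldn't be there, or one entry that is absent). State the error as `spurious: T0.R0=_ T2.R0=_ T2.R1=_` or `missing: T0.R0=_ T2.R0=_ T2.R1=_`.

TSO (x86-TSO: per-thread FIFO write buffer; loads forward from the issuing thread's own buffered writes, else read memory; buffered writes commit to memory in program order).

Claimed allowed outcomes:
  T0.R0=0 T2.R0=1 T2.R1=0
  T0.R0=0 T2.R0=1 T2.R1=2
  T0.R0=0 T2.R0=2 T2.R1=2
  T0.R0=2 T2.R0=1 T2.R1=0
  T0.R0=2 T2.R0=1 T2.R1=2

outcome vector order: (T0.R0,T2.R0,T2.R1)
TSO (6): 010, 012, 022, 210, 212, 222
TSO∖claimed = {222}

missing: T0.R0=2 T2.R0=2 T2.R1=2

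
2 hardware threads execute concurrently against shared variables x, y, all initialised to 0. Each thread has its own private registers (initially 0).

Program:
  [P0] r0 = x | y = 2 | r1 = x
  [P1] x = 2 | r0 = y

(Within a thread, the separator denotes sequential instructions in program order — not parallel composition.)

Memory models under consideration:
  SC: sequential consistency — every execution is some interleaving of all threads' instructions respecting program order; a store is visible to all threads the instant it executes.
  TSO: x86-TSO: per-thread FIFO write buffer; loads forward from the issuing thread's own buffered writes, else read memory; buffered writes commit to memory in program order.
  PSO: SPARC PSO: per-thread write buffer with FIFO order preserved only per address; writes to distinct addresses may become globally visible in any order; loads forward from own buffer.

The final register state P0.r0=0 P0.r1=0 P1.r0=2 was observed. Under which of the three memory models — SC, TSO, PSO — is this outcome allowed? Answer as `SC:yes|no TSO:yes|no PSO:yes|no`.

SC:yes TSO:yes PSO:yes

outcome vector order: (P0.r0,P0.r1,P1.r0)
under SC → 002, 020, 022, 220, 222
under TSO → 000, 002, 020, 022, 220, 222
under PSO → 000, 002, 020, 022, 220, 222
target 002 ∈ {SC,TSO,PSO}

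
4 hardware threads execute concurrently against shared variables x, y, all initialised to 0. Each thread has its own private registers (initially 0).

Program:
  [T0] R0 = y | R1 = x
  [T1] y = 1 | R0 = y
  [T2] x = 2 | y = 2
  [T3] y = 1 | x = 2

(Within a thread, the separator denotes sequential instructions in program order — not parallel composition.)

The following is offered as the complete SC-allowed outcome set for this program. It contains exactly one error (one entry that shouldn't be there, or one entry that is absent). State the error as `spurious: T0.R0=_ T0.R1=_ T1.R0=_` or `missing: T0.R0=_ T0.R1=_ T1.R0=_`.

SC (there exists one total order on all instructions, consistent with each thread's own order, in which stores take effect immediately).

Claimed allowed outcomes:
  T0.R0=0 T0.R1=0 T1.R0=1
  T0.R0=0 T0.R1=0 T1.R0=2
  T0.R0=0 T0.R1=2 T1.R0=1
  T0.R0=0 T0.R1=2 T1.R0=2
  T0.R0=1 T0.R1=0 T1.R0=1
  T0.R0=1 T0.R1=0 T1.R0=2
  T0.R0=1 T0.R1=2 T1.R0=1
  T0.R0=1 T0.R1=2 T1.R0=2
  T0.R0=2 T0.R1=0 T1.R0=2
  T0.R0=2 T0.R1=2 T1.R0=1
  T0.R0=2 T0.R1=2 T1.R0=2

spurious: T0.R0=2 T0.R1=0 T1.R0=2

outcome vector order: (T0.R0,T0.R1,T1.R0)
[SC] allowed = {<0 0 1>, <0 0 2>, <0 2 1>, <0 2 2>, <1 0 1>, <1 0 2>, <1 2 1>, <1 2 2>, <2 2 1>, <2 2 2>}
claimed∖SC = {<2 0 2>}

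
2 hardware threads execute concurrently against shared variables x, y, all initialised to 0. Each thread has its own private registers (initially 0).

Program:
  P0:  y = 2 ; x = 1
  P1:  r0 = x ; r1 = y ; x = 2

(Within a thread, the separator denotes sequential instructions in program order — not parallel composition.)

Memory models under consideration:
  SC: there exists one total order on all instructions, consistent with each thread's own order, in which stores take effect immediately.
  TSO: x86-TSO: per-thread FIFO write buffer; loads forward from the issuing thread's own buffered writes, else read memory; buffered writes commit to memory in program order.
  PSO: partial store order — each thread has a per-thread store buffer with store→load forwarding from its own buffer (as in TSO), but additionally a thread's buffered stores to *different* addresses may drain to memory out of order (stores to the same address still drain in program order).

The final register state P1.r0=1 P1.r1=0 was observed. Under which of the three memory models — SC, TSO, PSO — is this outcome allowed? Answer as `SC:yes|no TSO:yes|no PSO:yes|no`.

outcome vector order: (P1.r0,P1.r1)
[SC] allowed = {0/0; 0/2; 1/2}
[TSO] allowed = {0/0; 0/2; 1/2}
[PSO] allowed = {0/0; 0/2; 1/0; 1/2}
target 1/0 ∈ {PSO}

SC:no TSO:no PSO:yes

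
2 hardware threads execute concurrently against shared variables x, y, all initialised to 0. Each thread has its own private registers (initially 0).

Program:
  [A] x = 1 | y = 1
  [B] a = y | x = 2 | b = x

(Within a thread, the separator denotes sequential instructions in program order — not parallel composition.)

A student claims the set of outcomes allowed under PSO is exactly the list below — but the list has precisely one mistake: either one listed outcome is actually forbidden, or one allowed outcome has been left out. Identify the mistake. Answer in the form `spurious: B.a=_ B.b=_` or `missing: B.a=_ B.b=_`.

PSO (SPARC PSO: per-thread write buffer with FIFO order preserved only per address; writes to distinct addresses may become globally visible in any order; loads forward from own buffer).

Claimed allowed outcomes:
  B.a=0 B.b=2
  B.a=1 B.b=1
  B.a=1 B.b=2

missing: B.a=0 B.b=1

outcome vector order: (B.a,B.b)
[PSO] allowed = {01 02 11 12}
PSO∖claimed = {01}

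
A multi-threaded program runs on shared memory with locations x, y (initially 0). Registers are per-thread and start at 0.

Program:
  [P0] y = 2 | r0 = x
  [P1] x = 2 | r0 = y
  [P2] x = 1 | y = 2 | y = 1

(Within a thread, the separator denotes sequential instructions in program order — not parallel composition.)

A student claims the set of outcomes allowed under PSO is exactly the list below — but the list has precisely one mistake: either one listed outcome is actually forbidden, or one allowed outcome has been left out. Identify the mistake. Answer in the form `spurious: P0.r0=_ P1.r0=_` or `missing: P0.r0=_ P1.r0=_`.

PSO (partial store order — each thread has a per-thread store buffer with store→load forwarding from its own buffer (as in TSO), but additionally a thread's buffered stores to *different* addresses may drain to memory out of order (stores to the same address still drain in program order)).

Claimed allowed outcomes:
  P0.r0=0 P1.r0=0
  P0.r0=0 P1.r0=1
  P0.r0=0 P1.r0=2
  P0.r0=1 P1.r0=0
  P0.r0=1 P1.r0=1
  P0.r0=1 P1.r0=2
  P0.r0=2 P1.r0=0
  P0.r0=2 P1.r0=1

outcome vector order: (P0.r0,P1.r0)
[PSO] allowed = {<0 0> <0 1> <0 2> <1 0> <1 1> <1 2> <2 0> <2 1> <2 2>}
PSO∖claimed = {<2 2>}

missing: P0.r0=2 P1.r0=2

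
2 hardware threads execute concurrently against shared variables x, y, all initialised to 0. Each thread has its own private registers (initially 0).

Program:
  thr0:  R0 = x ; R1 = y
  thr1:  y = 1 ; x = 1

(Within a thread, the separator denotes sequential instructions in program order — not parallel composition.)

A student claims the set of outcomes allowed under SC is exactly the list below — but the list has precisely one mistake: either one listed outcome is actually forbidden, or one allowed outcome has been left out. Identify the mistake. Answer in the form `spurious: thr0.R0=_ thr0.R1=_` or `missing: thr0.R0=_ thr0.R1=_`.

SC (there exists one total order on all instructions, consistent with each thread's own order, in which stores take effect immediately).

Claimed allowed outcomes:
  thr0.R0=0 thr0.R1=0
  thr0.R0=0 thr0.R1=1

missing: thr0.R0=1 thr0.R1=1

outcome vector order: (thr0.R0,thr0.R1)
[SC] allowed = {(0,0), (0,1), (1,1)}
SC∖claimed = {(1,1)}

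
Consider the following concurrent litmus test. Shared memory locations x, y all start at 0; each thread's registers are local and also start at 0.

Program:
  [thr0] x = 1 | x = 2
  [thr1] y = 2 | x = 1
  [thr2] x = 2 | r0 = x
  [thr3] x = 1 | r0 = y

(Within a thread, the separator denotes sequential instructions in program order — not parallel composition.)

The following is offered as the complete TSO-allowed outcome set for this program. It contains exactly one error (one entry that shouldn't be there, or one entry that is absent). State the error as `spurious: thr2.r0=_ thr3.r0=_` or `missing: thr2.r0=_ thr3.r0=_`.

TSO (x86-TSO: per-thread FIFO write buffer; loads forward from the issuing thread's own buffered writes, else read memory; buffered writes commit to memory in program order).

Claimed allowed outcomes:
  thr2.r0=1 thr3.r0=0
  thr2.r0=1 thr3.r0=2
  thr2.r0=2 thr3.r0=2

outcome vector order: (thr2.r0,thr3.r0)
under TSO → <1 0>; <1 2>; <2 0>; <2 2>
TSO∖claimed = {<2 0>}

missing: thr2.r0=2 thr3.r0=0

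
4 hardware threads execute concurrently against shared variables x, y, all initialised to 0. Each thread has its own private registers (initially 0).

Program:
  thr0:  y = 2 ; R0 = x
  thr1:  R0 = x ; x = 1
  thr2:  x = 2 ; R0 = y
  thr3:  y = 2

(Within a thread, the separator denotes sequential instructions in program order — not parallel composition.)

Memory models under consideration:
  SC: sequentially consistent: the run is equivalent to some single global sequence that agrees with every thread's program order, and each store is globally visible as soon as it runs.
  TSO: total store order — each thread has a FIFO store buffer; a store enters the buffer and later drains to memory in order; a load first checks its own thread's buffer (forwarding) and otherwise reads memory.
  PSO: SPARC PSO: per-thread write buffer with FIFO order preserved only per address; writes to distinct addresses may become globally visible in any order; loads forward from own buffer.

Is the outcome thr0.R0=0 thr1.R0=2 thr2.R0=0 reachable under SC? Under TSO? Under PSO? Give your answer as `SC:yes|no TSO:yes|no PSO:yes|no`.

SC:no TSO:yes PSO:yes

outcome vector order: (thr0.R0,thr1.R0,thr2.R0)
under SC → 002; 022; 100; 102; 120; 122; 200; 202; 220; 222
under TSO → 000; 002; 020; 022; 100; 102; 120; 122; 200; 202; 220; 222
under PSO → 000; 002; 020; 022; 100; 102; 120; 122; 200; 202; 220; 222
target 020 ∈ {TSO,PSO}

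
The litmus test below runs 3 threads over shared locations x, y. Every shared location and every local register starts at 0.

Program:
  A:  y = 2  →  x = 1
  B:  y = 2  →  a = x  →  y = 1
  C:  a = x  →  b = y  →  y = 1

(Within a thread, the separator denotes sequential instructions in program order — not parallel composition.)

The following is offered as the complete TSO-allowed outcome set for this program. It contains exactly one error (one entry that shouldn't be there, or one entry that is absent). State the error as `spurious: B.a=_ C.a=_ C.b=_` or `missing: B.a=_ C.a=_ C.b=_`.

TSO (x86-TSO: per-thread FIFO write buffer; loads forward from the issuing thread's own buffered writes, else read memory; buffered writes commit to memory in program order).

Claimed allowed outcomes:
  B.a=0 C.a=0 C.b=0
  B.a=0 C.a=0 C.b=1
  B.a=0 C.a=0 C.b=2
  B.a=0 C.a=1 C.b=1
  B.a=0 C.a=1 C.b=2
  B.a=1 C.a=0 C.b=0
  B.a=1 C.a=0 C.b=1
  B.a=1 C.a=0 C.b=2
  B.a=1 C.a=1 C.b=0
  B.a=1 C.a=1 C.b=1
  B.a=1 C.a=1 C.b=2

outcome vector order: (B.a,C.a,C.b)
TSO (10): <0 0 0>; <0 0 1>; <0 0 2>; <0 1 1>; <0 1 2>; <1 0 0>; <1 0 1>; <1 0 2>; <1 1 1>; <1 1 2>
claimed∖TSO = {<1 1 0>}

spurious: B.a=1 C.a=1 C.b=0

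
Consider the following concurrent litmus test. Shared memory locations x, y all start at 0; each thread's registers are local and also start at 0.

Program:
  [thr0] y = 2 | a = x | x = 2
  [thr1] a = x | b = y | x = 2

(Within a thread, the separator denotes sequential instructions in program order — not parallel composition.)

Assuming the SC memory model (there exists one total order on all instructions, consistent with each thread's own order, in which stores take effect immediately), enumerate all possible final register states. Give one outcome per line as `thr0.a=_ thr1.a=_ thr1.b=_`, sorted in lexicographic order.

thr0.a=0 thr1.a=0 thr1.b=0
thr0.a=0 thr1.a=0 thr1.b=2
thr0.a=0 thr1.a=2 thr1.b=2
thr0.a=2 thr1.a=0 thr1.b=0
thr0.a=2 thr1.a=0 thr1.b=2

outcome vector order: (thr0.a,thr1.a,thr1.b)
|SC outcomes| = 5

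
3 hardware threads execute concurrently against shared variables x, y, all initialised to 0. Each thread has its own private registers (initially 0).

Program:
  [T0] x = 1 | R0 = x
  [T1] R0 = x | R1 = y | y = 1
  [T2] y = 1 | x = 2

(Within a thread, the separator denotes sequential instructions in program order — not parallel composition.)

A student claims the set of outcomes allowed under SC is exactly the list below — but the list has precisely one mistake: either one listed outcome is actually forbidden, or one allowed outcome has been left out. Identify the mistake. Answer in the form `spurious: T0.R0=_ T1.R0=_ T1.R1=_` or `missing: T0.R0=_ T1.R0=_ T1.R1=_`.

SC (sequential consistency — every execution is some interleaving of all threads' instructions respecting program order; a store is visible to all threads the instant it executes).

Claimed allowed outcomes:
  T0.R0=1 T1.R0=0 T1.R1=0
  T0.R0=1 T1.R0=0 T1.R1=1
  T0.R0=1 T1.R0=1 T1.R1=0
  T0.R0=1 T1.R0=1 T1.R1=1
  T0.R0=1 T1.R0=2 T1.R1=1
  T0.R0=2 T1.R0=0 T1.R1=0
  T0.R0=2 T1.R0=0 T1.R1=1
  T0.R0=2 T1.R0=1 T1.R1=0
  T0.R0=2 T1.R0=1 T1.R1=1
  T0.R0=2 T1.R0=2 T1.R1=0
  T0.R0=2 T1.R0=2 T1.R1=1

outcome vector order: (T0.R0,T1.R0,T1.R1)
[SC] allowed = {1/0/0 1/0/1 1/1/0 1/1/1 1/2/1 2/0/0 2/0/1 2/1/0 2/1/1 2/2/1}
claimed∖SC = {2/2/0}

spurious: T0.R0=2 T1.R0=2 T1.R1=0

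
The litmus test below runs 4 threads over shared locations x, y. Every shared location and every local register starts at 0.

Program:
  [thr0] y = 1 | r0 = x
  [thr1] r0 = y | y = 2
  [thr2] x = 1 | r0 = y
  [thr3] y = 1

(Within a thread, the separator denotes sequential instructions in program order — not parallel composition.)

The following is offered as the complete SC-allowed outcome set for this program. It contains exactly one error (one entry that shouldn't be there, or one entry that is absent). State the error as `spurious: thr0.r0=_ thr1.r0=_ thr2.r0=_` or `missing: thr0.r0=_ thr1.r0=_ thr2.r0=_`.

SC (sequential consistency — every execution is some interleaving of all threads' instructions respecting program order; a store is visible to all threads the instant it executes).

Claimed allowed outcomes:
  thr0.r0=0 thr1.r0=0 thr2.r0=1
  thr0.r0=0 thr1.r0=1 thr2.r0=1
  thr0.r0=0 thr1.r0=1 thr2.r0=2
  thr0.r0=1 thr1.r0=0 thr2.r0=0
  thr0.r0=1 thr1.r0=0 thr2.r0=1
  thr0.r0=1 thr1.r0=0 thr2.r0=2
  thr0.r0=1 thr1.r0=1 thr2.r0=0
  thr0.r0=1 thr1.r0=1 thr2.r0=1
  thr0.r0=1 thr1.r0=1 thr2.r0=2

missing: thr0.r0=0 thr1.r0=0 thr2.r0=2

outcome vector order: (thr0.r0,thr1.r0,thr2.r0)
[SC] allowed = {<0 0 1>, <0 0 2>, <0 1 1>, <0 1 2>, <1 0 0>, <1 0 1>, <1 0 2>, <1 1 0>, <1 1 1>, <1 1 2>}
SC∖claimed = {<0 0 2>}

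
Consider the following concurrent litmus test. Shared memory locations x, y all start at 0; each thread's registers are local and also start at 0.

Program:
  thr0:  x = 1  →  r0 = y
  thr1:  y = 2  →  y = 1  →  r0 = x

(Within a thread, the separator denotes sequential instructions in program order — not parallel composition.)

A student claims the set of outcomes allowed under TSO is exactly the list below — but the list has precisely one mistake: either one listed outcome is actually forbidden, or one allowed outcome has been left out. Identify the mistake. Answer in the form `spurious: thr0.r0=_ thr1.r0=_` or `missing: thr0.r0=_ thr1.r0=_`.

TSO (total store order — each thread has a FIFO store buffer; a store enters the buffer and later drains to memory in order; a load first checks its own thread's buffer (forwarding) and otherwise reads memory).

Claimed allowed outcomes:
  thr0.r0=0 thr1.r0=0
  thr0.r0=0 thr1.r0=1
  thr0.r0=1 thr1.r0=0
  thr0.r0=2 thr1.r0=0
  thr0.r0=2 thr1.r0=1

outcome vector order: (thr0.r0,thr1.r0)
TSO (6): 0/0, 0/1, 1/0, 1/1, 2/0, 2/1
TSO∖claimed = {1/1}

missing: thr0.r0=1 thr1.r0=1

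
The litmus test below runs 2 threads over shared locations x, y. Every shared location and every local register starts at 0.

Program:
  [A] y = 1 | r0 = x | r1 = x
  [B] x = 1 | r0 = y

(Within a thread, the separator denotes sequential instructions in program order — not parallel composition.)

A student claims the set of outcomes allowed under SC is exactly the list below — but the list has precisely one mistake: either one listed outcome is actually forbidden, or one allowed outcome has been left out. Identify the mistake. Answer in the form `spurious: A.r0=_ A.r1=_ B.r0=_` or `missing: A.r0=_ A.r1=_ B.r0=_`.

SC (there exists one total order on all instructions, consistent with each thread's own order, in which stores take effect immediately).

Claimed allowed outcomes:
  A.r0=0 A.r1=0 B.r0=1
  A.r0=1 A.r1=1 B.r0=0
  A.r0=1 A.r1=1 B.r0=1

missing: A.r0=0 A.r1=1 B.r0=1

outcome vector order: (A.r0,A.r1,B.r0)
[SC] allowed = {(0,0,1) (0,1,1) (1,1,0) (1,1,1)}
SC∖claimed = {(0,1,1)}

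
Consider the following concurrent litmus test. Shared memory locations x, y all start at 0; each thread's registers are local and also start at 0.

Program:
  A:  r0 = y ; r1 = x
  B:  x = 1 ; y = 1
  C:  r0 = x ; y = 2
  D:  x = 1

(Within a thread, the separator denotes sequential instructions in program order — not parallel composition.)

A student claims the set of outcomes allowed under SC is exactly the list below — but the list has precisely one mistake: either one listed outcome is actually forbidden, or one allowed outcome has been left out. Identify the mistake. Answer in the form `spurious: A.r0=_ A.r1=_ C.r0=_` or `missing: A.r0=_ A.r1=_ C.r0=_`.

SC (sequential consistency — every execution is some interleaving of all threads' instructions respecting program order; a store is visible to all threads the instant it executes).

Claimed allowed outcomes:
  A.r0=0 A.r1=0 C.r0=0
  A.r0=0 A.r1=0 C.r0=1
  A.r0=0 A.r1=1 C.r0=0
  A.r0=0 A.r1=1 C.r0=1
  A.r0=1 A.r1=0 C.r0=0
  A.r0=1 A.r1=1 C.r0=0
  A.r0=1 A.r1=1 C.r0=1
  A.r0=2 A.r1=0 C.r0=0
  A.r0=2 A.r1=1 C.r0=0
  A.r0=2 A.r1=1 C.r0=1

spurious: A.r0=1 A.r1=0 C.r0=0

outcome vector order: (A.r0,A.r1,C.r0)
SC: 9 outcomes — {000 001 010 011 110 111 200 210 211}
claimed∖SC = {100}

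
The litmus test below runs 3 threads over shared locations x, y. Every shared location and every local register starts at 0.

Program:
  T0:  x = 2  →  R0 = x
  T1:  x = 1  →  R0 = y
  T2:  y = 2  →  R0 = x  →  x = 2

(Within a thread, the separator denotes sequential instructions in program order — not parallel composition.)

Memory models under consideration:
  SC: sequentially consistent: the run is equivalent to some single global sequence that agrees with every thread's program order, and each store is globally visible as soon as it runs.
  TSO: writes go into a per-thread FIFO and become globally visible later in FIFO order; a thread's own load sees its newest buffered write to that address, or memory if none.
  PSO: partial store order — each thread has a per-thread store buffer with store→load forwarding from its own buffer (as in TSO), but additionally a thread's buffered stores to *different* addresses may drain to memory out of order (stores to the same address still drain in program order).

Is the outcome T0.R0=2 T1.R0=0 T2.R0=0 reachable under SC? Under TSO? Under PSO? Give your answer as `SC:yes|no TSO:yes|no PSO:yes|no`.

SC:no TSO:yes PSO:yes

outcome vector order: (T0.R0,T1.R0,T2.R0)
[SC] allowed = {1/0/1 1/2/0 1/2/1 1/2/2 2/0/1 2/0/2 2/2/0 2/2/1 2/2/2}
[TSO] allowed = {1/0/0 1/0/1 1/0/2 1/2/0 1/2/1 1/2/2 2/0/0 2/0/1 2/0/2 2/2/0 2/2/1 2/2/2}
[PSO] allowed = {1/0/0 1/0/1 1/0/2 1/2/0 1/2/1 1/2/2 2/0/0 2/0/1 2/0/2 2/2/0 2/2/1 2/2/2}
target 2/0/0 ∈ {TSO,PSO}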